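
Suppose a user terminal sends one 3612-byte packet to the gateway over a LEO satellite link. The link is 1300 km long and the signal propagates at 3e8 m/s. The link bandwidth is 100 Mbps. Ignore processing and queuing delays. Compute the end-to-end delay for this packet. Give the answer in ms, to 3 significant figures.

L = 3612 × 8 = 28896 bits.
Transmission delay = L/R = 28896 / 100000000 = 0.28896 ms.
Propagation delay = d/s = 1300000 m / 300000000 m/s = 4.33333 ms.
Total = 4.62 ms.

4.62 ms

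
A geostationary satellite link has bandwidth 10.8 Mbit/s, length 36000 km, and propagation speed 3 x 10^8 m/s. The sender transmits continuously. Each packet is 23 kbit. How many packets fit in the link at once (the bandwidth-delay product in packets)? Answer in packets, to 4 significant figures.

Propagation delay = 36000000 / 300000000 = 0.12 s.
BDP = R × t_prop = 10800000 × 0.12 = 1296000 bits.
In packets of 23000 bits: 56.35 packets.

56.35 packets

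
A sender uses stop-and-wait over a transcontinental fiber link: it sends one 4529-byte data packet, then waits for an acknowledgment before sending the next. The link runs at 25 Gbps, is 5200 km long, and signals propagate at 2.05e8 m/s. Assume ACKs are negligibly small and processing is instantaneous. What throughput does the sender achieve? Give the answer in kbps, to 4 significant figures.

714.2 kbps

t_tx = L/R = 36232/25000000000 = 1.44928e-06 s.
t_prop = 5200000/2.05e+08 = 0.0253659 s; RTT = 0.0507317 s.
Cycle = t_tx + RTT = 0.0507332 s.
Throughput = L / cycle = 36232 / 0.0507332 = 714.2 kbps.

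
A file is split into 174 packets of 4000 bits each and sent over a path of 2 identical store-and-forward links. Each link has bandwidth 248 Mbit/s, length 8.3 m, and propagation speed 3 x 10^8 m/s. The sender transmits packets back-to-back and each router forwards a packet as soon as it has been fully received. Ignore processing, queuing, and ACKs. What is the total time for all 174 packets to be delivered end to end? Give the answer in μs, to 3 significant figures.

2820 μs

Per-hop transmission t_tx = L/R = 4000/248000000 = 16.129 μs.
Per-hop propagation t_prop = 8.3/300000000 = 0.0276667 μs.
Pipeline fill: first packet needs 2·t_tx to clear all hops; remaining 173 packets each add one t_tx.
Total = (2+174-1)·t_tx + 2·t_prop = 175·16.129 + 2·0.0276667 = 2820 μs.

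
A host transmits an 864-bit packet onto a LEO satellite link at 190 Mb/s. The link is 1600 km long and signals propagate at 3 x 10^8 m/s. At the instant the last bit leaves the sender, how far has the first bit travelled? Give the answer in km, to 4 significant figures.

t_tx = L/R = 864/190000000 = 4.54737e-06 s.
Distance = s × t_tx = 300000000 × 4.54737e-06 = 1.364 km.

1.364 km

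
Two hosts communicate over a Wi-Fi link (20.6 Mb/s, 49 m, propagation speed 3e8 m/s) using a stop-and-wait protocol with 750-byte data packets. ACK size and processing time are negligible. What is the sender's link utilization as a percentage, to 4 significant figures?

t_tx = L/R = 6000/20600000 = 0.000291262 s.
t_prop = 49/300000000 = 1.63333e-07 s; RTT = 3.26667e-07 s.
Cycle = t_tx + RTT = 0.000291589 s.
Utilization = t_tx / cycle = 0.000291262/0.000291589 = 99.89 %.

99.89 %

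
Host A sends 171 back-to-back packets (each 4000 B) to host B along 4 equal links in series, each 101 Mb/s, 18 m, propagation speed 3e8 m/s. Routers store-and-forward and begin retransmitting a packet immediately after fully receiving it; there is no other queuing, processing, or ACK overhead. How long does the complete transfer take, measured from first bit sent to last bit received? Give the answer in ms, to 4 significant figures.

55.13 ms

Per-hop transmission t_tx = L/R = 32000/101000000 = 0.316832 ms.
Per-hop propagation t_prop = 18/300000000 = 6e-05 ms.
Pipeline fill: first packet needs 4·t_tx to clear all hops; remaining 170 packets each add one t_tx.
Total = (4+171-1)·t_tx + 4·t_prop = 174·0.316832 + 4·6e-05 = 55.13 ms.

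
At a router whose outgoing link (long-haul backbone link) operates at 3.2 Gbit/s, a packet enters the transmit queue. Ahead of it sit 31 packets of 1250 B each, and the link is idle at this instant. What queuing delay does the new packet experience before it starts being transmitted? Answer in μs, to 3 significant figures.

96.9 μs

Each queued packet: L/R = 10000/3200000000 = 3.125 μs.
31 queued → 96.875 μs.
Queuing delay = 96.9 μs.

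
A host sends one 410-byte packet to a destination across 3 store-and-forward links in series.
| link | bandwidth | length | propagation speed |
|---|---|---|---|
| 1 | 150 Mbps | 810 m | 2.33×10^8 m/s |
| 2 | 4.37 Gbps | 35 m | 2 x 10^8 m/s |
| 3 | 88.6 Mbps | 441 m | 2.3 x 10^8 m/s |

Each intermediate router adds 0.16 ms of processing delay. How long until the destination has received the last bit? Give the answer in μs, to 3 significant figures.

385 μs

L = 410 × 8 = 3280 bits.
Transmission delays (L/R per hop): 21.8667, 0.750572, 37.0203 μs; sum = 59.6376 μs.
Propagation delays (d/s per hop): 3.47639, 0.175, 1.91739 μs; sum = 5.56879 μs.
Processing at 2 router(s): 2 × 0.16 ms = 320 μs.
End-to-end = 385 μs.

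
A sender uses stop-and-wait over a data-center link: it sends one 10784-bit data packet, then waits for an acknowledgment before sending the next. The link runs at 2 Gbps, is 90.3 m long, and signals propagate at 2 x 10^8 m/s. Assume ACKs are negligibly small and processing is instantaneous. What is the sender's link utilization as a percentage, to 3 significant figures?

t_tx = L/R = 10784/2000000000 = 5.392e-06 s.
t_prop = 90.3/200000000 = 4.515e-07 s; RTT = 9.03e-07 s.
Cycle = t_tx + RTT = 6.295e-06 s.
Utilization = t_tx / cycle = 5.392e-06/6.295e-06 = 85.7 %.

85.7 %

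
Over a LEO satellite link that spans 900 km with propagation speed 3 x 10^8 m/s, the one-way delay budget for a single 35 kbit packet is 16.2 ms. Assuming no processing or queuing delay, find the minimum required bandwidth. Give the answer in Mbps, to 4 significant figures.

Propagation delay = 900000 / 300000000 = 3 ms.
Transmission budget = 16.2 − 3 = 13.2 ms.
R ≥ L / t_tx = 35000 bits / 0.0132 s = 2.652 Mbps.

2.652 Mbps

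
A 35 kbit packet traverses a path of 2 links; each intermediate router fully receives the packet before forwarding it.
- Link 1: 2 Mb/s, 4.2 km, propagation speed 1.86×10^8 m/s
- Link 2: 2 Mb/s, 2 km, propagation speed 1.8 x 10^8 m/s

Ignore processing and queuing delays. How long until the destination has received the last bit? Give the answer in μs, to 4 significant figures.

L = 35000 bits.
Transmission delay per hop = L/R = 35000/2000000 = 17500 μs; 2 hops → 35000 μs.
Propagation delays (d/s per hop): 22.5806, 11.1111 μs; sum = 33.6918 μs.
End-to-end = 35030 μs.

35030 μs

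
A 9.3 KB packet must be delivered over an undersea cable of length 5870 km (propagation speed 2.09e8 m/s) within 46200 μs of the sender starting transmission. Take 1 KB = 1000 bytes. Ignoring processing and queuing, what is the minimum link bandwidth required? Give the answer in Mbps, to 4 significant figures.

4.107 Mbps

L = 74400 bits.
Propagation delay = 5870000 / 209000000 = 28086.1 μs.
Transmission budget = 46200 − 28086.1 = 18113.9 μs.
R ≥ L / t_tx = 74400 bits / 0.0181139 s = 4.107 Mbps.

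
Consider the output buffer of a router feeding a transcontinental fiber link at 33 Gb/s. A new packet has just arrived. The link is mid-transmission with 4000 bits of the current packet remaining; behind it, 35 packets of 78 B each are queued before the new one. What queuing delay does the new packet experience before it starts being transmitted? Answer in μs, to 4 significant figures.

0.7830 μs

Each queued packet: L/R = 624/33000000000 = 0.0189091 μs.
35 queued → 0.661818 μs.
Plus remaining 4000 bits of current packet: 0.121212 μs.
Queuing delay = 0.7830 μs.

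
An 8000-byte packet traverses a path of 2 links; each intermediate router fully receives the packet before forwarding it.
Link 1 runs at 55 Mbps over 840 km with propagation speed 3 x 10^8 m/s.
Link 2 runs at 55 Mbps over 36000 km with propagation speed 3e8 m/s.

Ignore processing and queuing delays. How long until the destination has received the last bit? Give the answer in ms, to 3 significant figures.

L = 8000 × 8 = 64000 bits.
Transmission delay per hop = L/R = 64000/55000000 = 1.16364 ms; 2 hops → 2.32727 ms.
Propagation delays (d/s per hop): 2.8, 120 ms; sum = 122.8 ms.
End-to-end = 125 ms.

125 ms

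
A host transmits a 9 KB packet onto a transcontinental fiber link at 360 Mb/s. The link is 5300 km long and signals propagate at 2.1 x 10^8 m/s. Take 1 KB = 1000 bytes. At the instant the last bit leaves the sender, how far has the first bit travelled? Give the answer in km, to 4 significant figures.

42.00 km

t_tx = L/R = 72000/360000000 = 0.0002 s.
Distance = s × t_tx = 210000000 × 0.0002 = 42.00 km.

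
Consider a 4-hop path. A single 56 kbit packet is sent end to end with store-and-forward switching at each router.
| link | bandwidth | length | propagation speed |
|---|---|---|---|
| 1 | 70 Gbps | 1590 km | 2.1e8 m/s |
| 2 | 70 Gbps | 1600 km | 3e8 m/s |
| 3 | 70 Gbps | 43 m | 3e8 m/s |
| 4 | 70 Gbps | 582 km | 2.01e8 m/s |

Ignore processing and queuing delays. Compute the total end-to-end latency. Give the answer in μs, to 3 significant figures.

15800 μs

L = 56000 bits.
Transmission delay per hop = L/R = 56000/70000000000 = 0.8 μs; 4 hops → 3.2 μs.
Propagation delays (d/s per hop): 7571.43, 5333.33, 0.143333, 2895.52 μs; sum = 15800.4 μs.
End-to-end = 15800 μs.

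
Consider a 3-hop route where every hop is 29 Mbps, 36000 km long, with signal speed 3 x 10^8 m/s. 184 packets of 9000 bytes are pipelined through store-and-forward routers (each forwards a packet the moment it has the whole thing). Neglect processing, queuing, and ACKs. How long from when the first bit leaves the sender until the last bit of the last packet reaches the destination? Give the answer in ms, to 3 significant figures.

822 ms

Per-hop transmission t_tx = L/R = 72000/29000000 = 2.48276 ms.
Per-hop propagation t_prop = 36000000/300000000 = 120 ms.
Pipeline fill: first packet needs 3·t_tx to clear all hops; remaining 183 packets each add one t_tx.
Total = (3+184-1)·t_tx + 3·t_prop = 186·2.48276 + 3·120 = 822 ms.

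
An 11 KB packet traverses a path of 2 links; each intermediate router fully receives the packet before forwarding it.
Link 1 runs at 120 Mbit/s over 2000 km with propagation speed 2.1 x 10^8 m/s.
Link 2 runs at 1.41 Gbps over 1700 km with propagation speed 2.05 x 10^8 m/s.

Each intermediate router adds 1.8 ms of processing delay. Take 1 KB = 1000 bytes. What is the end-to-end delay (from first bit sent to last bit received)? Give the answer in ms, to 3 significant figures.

L = 88000 bits.
Transmission delays (L/R per hop): 0.733333, 0.0624113 ms; sum = 0.795745 ms.
Propagation delays (d/s per hop): 9.52381, 8.29268 ms; sum = 17.8165 ms.
Processing at 1 router(s): 1 × 1.8 ms = 1.8 ms.
End-to-end = 20.4 ms.

20.4 ms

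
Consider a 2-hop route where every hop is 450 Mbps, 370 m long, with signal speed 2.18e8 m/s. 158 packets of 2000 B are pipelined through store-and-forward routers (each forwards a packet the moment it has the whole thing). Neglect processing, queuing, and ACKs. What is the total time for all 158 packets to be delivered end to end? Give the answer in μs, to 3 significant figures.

Per-hop transmission t_tx = L/R = 16000/450000000 = 35.5556 μs.
Per-hop propagation t_prop = 370/2.18e+08 = 1.69725 μs.
Pipeline fill: first packet needs 2·t_tx to clear all hops; remaining 157 packets each add one t_tx.
Total = (2+158-1)·t_tx + 2·t_prop = 159·35.5556 + 2·1.69725 = 5660 μs.

5660 μs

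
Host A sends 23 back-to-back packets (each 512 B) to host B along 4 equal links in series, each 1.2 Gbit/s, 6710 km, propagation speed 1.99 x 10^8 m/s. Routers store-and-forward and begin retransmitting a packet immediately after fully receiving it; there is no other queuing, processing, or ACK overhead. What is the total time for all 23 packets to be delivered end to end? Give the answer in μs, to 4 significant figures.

135000 μs

Per-hop transmission t_tx = L/R = 4096/1200000000 = 3.41333 μs.
Per-hop propagation t_prop = 6710000/199000000 = 33718.6 μs.
Pipeline fill: first packet needs 4·t_tx to clear all hops; remaining 22 packets each add one t_tx.
Total = (4+23-1)·t_tx + 4·t_prop = 26·3.41333 + 4·33718.6 = 135000 μs.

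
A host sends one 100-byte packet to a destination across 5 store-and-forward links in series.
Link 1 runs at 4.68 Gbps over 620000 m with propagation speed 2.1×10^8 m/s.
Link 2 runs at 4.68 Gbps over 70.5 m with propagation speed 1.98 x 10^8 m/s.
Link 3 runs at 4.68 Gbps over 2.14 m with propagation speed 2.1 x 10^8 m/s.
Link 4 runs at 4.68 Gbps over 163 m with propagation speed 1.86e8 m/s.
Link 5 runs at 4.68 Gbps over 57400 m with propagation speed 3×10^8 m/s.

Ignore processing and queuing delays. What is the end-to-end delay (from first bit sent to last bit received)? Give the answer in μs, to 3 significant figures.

L = 100 × 8 = 800 bits.
Transmission delay per hop = L/R = 800/4680000000 = 0.17094 μs; 5 hops → 0.854701 μs.
Propagation delays (d/s per hop): 2952.38, 0.356061, 0.0101905, 0.876344, 191.333 μs; sum = 3144.96 μs.
End-to-end = 3150 μs.

3150 μs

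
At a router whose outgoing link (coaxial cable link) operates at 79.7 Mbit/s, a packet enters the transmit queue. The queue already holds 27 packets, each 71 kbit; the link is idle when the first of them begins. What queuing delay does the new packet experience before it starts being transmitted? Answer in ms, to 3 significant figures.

Each queued packet: L/R = 71000/79700000 = 0.890841 ms.
27 queued → 24.0527 ms.
Queuing delay = 24.1 ms.

24.1 ms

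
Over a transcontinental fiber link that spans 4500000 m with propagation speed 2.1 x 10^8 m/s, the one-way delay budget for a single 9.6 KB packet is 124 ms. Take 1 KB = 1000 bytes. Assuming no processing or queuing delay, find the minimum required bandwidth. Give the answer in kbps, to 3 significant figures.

L = 76800 bits.
Propagation delay = 4500000 / 210000000 = 21.4286 ms.
Transmission budget = 124 − 21.4286 = 102.571 ms.
R ≥ L / t_tx = 76800 bits / 0.102571 s = 749 kbps.

749 kbps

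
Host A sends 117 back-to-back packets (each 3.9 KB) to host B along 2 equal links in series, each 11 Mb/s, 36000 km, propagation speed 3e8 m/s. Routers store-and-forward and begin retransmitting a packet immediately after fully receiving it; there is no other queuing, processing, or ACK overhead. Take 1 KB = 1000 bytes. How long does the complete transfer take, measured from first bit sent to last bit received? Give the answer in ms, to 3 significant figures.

Per-hop transmission t_tx = L/R = 31200/11000000 = 2.83636 ms.
Per-hop propagation t_prop = 36000000/300000000 = 120 ms.
Pipeline fill: first packet needs 2·t_tx to clear all hops; remaining 116 packets each add one t_tx.
Total = (2+117-1)·t_tx + 2·t_prop = 118·2.83636 + 2·120 = 575 ms.

575 ms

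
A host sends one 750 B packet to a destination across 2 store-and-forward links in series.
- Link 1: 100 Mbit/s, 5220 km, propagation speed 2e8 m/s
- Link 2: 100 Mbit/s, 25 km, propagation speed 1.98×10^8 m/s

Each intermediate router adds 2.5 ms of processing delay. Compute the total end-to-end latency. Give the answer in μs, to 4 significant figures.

28850 μs

L = 750 × 8 = 6000 bits.
Transmission delay per hop = L/R = 6000/100000000 = 60 μs; 2 hops → 120 μs.
Propagation delays (d/s per hop): 26100, 126.263 μs; sum = 26226.3 μs.
Processing at 1 router(s): 1 × 2.5 ms = 2500 μs.
End-to-end = 28850 μs.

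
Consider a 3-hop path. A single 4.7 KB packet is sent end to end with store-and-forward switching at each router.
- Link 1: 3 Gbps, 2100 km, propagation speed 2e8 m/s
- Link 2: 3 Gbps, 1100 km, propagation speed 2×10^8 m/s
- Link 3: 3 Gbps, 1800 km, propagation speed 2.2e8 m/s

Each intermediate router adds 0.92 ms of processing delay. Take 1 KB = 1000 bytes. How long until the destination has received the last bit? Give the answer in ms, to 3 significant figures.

L = 37600 bits.
Transmission delay per hop = L/R = 37600/3000000000 = 0.0125333 ms; 3 hops → 0.0376 ms.
Propagation delays (d/s per hop): 10.5, 5.5, 8.18182 ms; sum = 24.1818 ms.
Processing at 2 router(s): 2 × 0.92 ms = 1.84 ms.
End-to-end = 26.1 ms.

26.1 ms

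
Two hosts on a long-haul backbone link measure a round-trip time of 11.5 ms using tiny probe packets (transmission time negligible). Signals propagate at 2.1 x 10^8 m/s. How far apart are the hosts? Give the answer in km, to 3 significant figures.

1210 km

One-way propagation = RTT/2 = 5.75 ms.
d = s × t = 210000000 × 0.00575 = 1210 km.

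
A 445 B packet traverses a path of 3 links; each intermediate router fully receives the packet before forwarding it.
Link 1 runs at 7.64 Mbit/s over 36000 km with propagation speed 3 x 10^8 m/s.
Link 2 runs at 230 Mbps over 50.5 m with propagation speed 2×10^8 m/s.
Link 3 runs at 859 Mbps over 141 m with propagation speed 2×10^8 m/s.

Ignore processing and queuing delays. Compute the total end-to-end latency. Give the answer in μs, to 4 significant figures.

120500 μs

L = 445 × 8 = 3560 bits.
Transmission delays (L/R per hop): 465.969, 15.4783, 4.14435 μs; sum = 485.591 μs.
Propagation delays (d/s per hop): 120000, 0.2525, 0.705 μs; sum = 120001 μs.
End-to-end = 120500 μs.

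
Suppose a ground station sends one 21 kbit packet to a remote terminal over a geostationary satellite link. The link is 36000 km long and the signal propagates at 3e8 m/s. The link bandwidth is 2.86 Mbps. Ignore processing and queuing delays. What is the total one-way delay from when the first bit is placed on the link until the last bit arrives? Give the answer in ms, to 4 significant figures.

L = 21000 bits.
Transmission delay = L/R = 21000 / 2860000 = 7.34266 ms.
Propagation delay = d/s = 36000000 m / 300000000 m/s = 120 ms.
Total = 127.3 ms.

127.3 ms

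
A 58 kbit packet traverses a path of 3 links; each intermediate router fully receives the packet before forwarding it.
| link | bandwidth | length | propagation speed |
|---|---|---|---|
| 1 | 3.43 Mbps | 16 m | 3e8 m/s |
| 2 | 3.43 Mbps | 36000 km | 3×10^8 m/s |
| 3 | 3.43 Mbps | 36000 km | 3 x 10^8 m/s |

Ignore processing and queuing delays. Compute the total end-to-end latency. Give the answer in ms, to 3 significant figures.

L = 58000 bits.
Transmission delay per hop = L/R = 58000/3430000 = 16.9096 ms; 3 hops → 50.7289 ms.
Propagation delays (d/s per hop): 5.33333e-05, 120, 120 ms; sum = 240 ms.
End-to-end = 291 ms.

291 ms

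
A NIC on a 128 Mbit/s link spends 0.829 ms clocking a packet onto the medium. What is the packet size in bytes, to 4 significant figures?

L = R × t_tx = 128000000 b/s × 0.000829 s = 106112 bits.
In bytes: 106112 / 8 = 13260 bytes.

13260 bytes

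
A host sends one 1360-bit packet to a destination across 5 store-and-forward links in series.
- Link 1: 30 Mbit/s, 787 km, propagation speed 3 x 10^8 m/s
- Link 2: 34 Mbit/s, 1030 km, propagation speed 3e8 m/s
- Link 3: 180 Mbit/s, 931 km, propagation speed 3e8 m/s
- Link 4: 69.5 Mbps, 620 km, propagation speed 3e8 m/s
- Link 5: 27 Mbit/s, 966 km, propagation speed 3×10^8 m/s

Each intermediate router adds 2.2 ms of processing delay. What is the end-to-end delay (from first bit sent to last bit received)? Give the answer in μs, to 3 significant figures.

Transmission delays (L/R per hop): 45.3333, 40, 7.55556, 19.5683, 50.3704 μs; sum = 162.828 μs.
Propagation delays (d/s per hop): 2623.33, 3433.33, 3103.33, 2066.67, 3220 μs; sum = 14446.7 μs.
Processing at 4 router(s): 4 × 2.2 ms = 8800 μs.
End-to-end = 23400 μs.

23400 μs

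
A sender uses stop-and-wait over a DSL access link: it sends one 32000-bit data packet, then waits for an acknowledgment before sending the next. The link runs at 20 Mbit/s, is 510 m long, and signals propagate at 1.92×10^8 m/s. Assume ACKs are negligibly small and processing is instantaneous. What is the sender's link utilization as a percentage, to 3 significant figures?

t_tx = L/R = 32000/20000000 = 0.0016 s.
t_prop = 510/192000000 = 2.65625e-06 s; RTT = 5.3125e-06 s.
Cycle = t_tx + RTT = 0.00160531 s.
Utilization = t_tx / cycle = 0.0016/0.00160531 = 99.7 %.

99.7 %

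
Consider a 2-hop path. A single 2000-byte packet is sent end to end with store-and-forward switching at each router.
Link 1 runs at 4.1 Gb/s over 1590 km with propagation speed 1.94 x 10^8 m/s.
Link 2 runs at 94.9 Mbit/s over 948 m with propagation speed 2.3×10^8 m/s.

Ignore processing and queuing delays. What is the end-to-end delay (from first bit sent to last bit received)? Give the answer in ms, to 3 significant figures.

L = 2000 × 8 = 16000 bits.
Transmission delays (L/R per hop): 0.00390244, 0.168599 ms; sum = 0.172501 ms.
Propagation delays (d/s per hop): 8.19588, 0.00412174 ms; sum = 8.2 ms.
End-to-end = 8.37 ms.

8.37 ms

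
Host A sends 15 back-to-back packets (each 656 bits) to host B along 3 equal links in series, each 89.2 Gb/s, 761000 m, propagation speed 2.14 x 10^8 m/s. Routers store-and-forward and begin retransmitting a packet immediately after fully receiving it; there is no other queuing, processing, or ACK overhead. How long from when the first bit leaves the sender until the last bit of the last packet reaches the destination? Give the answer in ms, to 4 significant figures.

Per-hop transmission t_tx = L/R = 656/89200000000 = 7.35426e-06 ms.
Per-hop propagation t_prop = 761000/214000000 = 3.55607 ms.
Pipeline fill: first packet needs 3·t_tx to clear all hops; remaining 14 packets each add one t_tx.
Total = (3+15-1)·t_tx + 3·t_prop = 17·7.35426e-06 + 3·3.55607 = 10.67 ms.

10.67 ms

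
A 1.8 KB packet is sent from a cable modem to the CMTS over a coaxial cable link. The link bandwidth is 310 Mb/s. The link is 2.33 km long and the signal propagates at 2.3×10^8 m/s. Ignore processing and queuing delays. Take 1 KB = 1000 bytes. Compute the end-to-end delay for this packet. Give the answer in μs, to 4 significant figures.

56.58 μs

L = 14400 bits.
Transmission delay = L/R = 14400 / 310000000 = 46.4516 μs.
Propagation delay = d/s = 2330 m / 2.3e+08 m/s = 10.1304 μs.
Total = 56.58 μs.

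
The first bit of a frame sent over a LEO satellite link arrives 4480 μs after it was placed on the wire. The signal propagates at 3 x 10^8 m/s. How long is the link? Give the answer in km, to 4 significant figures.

d = s × t_prop = 300000000 × 0.00448 = 1344 km.

1344 km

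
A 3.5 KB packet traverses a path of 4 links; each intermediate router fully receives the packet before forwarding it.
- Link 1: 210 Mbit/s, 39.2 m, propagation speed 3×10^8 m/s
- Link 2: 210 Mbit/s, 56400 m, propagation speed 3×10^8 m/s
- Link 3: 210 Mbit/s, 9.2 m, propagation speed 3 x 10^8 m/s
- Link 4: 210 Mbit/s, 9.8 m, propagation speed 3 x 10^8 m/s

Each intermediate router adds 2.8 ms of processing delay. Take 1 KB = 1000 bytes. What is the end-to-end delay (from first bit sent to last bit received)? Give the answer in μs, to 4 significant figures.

L = 28000 bits.
Transmission delay per hop = L/R = 28000/210000000 = 133.333 μs; 4 hops → 533.333 μs.
Propagation delays (d/s per hop): 0.130667, 188, 0.0306667, 0.0326667 μs; sum = 188.194 μs.
Processing at 3 router(s): 3 × 2.8 ms = 8400 μs.
End-to-end = 9122 μs.

9122 μs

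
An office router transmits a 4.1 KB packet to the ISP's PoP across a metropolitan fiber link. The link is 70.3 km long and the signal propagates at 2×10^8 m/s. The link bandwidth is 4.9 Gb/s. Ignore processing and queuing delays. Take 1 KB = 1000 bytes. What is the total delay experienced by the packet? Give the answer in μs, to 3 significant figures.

L = 32800 bits.
Transmission delay = L/R = 32800 / 4900000000 = 6.69388 μs.
Propagation delay = d/s = 70300 m / 200000000 m/s = 351.5 μs.
Total = 358 μs.

358 μs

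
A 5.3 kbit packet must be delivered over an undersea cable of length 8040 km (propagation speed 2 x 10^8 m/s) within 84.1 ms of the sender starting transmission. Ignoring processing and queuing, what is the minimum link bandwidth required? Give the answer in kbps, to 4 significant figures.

Propagation delay = 8040000 / 200000000 = 40.2 ms.
Transmission budget = 84.1 − 40.2 = 43.9 ms.
R ≥ L / t_tx = 5300 bits / 0.0439 s = 120.7 kbps.

120.7 kbps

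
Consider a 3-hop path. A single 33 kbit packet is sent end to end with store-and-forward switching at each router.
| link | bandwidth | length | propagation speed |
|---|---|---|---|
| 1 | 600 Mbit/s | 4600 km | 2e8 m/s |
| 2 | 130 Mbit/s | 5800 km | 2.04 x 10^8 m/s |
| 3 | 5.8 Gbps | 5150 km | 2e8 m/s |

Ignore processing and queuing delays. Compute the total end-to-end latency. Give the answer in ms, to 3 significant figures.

77.5 ms

L = 33000 bits.
Transmission delays (L/R per hop): 0.055, 0.253846, 0.00568966 ms; sum = 0.314536 ms.
Propagation delays (d/s per hop): 23, 28.4314, 25.75 ms; sum = 77.1814 ms.
End-to-end = 77.5 ms.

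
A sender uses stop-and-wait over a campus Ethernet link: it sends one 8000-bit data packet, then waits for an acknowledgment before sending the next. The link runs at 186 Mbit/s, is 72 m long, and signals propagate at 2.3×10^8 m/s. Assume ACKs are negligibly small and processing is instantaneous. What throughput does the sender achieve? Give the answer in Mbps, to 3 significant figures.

183 Mbps

t_tx = L/R = 8000/186000000 = 4.30108e-05 s.
t_prop = 72/2.3e+08 = 3.13043e-07 s; RTT = 6.26087e-07 s.
Cycle = t_tx + RTT = 4.36368e-05 s.
Throughput = L / cycle = 8000 / 4.36368e-05 = 183 Mbps.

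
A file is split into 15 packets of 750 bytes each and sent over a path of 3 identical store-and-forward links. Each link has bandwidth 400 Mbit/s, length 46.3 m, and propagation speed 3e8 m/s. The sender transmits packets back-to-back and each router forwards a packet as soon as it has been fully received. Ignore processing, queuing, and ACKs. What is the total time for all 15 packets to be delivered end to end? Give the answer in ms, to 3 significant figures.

0.255 ms

Per-hop transmission t_tx = L/R = 6000/400000000 = 0.015 ms.
Per-hop propagation t_prop = 46.3/300000000 = 0.000154333 ms.
Pipeline fill: first packet needs 3·t_tx to clear all hops; remaining 14 packets each add one t_tx.
Total = (3+15-1)·t_tx + 3·t_prop = 17·0.015 + 3·0.000154333 = 0.255 ms.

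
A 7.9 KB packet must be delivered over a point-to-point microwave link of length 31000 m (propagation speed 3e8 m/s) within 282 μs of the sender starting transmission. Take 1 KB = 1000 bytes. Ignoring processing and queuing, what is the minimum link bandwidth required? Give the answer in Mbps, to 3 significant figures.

354 Mbps

L = 63200 bits.
Propagation delay = 31000 / 300000000 = 103.333 μs.
Transmission budget = 282 − 103.333 = 178.667 μs.
R ≥ L / t_tx = 63200 bits / 0.000178667 s = 354 Mbps.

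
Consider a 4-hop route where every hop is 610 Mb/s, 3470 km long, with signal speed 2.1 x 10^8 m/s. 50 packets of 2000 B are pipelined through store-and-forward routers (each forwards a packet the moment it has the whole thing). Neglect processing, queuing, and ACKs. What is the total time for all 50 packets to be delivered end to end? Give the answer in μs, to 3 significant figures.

Per-hop transmission t_tx = L/R = 16000/610000000 = 26.2295 μs.
Per-hop propagation t_prop = 3470000/210000000 = 16523.8 μs.
Pipeline fill: first packet needs 4·t_tx to clear all hops; remaining 49 packets each add one t_tx.
Total = (4+50-1)·t_tx + 4·t_prop = 53·26.2295 + 4·16523.8 = 67500 μs.

67500 μs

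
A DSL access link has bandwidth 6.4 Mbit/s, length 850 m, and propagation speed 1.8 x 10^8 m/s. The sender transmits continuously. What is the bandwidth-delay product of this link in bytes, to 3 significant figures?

3.78 bytes

Propagation delay = 850 / 180000000 = 4.72222e-06 s.
BDP = R × t_prop = 6400000 × 4.72222e-06 = 30.2222 bits.
In bytes: 30.2222/8 = 3.78 bytes.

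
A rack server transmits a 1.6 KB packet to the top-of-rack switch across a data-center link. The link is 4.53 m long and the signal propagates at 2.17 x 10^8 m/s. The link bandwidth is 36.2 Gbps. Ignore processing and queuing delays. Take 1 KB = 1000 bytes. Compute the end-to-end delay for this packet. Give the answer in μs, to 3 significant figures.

L = 12800 bits.
Transmission delay = L/R = 12800 / 36200000000 = 0.353591 μs.
Propagation delay = d/s = 4.53 m / 217000000 m/s = 0.0208756 μs.
Total = 0.374 μs.

0.374 μs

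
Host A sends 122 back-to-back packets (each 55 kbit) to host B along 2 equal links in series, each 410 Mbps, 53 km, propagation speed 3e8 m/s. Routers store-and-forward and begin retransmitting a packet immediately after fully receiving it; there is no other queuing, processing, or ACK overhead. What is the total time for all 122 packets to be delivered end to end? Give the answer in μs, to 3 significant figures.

Per-hop transmission t_tx = L/R = 55000/410000000 = 134.146 μs.
Per-hop propagation t_prop = 53000/300000000 = 176.667 μs.
Pipeline fill: first packet needs 2·t_tx to clear all hops; remaining 121 packets each add one t_tx.
Total = (2+122-1)·t_tx + 2·t_prop = 123·134.146 + 2·176.667 = 16900 μs.

16900 μs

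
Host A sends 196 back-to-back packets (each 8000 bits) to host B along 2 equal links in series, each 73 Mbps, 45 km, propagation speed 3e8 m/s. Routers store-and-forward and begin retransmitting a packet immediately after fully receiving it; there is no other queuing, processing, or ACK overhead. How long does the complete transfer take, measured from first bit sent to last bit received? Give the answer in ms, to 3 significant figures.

Per-hop transmission t_tx = L/R = 8000/73000000 = 0.109589 ms.
Per-hop propagation t_prop = 45000/300000000 = 0.15 ms.
Pipeline fill: first packet needs 2·t_tx to clear all hops; remaining 195 packets each add one t_tx.
Total = (2+196-1)·t_tx + 2·t_prop = 197·0.109589 + 2·0.15 = 21.9 ms.

21.9 ms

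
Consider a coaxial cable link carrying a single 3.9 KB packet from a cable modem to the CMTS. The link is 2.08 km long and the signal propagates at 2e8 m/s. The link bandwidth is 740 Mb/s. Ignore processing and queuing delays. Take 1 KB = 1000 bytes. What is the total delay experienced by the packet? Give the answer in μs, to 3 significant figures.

L = 31200 bits.
Transmission delay = L/R = 31200 / 740000000 = 42.1622 μs.
Propagation delay = d/s = 2080 m / 200000000 m/s = 10.4 μs.
Total = 52.6 μs.

52.6 μs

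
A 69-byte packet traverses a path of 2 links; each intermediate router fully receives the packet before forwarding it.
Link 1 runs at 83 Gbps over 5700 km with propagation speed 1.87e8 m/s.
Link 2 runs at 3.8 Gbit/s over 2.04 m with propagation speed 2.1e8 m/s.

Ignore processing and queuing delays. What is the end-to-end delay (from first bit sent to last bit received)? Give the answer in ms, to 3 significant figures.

30.5 ms

L = 69 × 8 = 552 bits.
Transmission delays (L/R per hop): 6.6506e-06, 0.000145263 ms; sum = 0.000151914 ms.
Propagation delays (d/s per hop): 30.4813, 9.71429e-06 ms; sum = 30.4813 ms.
End-to-end = 30.5 ms.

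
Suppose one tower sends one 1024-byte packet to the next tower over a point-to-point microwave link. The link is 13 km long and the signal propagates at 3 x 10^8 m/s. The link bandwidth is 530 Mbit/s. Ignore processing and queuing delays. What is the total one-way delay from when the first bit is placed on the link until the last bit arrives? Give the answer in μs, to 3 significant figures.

L = 1024 × 8 = 8192 bits.
Transmission delay = L/R = 8192 / 530000000 = 15.4566 μs.
Propagation delay = d/s = 13000 m / 300000000 m/s = 43.3333 μs.
Total = 58.8 μs.

58.8 μs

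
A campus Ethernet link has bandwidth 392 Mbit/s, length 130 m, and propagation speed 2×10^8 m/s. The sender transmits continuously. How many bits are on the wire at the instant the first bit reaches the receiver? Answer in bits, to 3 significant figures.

255 bits

Propagation delay = 130 / 200000000 = 6.5e-07 s.
BDP = R × t_prop = 392000000 × 6.5e-07 = 254.8 bits.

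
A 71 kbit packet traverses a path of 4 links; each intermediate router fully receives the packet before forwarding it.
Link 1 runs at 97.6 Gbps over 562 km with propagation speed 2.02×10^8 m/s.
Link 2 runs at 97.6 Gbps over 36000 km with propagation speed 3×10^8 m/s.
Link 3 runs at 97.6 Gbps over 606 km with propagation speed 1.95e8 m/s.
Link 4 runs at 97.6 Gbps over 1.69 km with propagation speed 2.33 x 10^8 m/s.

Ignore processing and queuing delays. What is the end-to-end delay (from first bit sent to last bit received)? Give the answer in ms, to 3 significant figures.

126 ms

L = 71000 bits.
Transmission delay per hop = L/R = 71000/97600000000 = 0.000727459 ms; 4 hops → 0.00290984 ms.
Propagation delays (d/s per hop): 2.78218, 120, 3.10769, 0.00725322 ms; sum = 125.897 ms.
End-to-end = 126 ms.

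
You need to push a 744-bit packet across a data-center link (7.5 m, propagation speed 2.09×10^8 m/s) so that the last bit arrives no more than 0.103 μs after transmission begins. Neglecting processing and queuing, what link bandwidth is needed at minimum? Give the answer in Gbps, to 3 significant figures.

11.1 Gbps

Propagation delay = 7.5 / 209000000 = 0.0358852 μs.
Transmission budget = 0.103 − 0.0358852 = 0.0671148 μs.
R ≥ L / t_tx = 744 bits / 6.71148e-08 s = 11.1 Gbps.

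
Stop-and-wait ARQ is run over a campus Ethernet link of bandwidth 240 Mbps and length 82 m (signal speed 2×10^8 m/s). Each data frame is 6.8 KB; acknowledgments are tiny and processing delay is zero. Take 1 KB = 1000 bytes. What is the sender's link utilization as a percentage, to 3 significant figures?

99.6 %

t_tx = L/R = 54400/240000000 = 0.000226667 s.
t_prop = 82/200000000 = 4.1e-07 s; RTT = 8.2e-07 s.
Cycle = t_tx + RTT = 0.000227487 s.
Utilization = t_tx / cycle = 0.000226667/0.000227487 = 99.6 %.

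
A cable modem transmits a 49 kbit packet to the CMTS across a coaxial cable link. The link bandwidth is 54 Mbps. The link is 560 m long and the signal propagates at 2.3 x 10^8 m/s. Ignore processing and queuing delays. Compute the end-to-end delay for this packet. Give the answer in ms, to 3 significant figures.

L = 49000 bits.
Transmission delay = L/R = 49000 / 54000000 = 0.907407 ms.
Propagation delay = d/s = 560 m / 2.3e+08 m/s = 0.00243478 ms.
Total = 0.910 ms.

0.910 ms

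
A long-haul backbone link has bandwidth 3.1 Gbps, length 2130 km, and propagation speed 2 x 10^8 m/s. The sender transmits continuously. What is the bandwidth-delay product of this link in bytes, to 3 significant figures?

4130000 bytes

Propagation delay = 2130000 / 200000000 = 0.01065 s.
BDP = R × t_prop = 3100000000 × 0.01065 = 33015000 bits.
In bytes: 33015000/8 = 4130000 bytes.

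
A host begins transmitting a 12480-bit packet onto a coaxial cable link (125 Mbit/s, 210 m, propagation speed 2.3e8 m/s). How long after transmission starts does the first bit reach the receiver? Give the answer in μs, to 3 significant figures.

First bit experiences only propagation delay: d/s = 210/2.3e+08 = 0.913 μs.

0.913 μs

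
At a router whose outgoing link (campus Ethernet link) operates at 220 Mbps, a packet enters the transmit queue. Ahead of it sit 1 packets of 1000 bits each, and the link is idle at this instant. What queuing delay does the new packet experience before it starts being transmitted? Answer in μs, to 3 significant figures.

Each queued packet: L/R = 1000/220000000 = 4.54545 μs.
1 queued → 4.54545 μs.
Queuing delay = 4.55 μs.

4.55 μs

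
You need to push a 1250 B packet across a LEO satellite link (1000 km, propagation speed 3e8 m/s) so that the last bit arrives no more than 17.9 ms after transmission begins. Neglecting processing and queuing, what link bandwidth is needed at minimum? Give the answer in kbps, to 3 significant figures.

686 kbps

L = 10000 bits.
Propagation delay = 1000000 / 300000000 = 3.33333 ms.
Transmission budget = 17.9 − 3.33333 = 14.5667 ms.
R ≥ L / t_tx = 10000 bits / 0.0145667 s = 686 kbps.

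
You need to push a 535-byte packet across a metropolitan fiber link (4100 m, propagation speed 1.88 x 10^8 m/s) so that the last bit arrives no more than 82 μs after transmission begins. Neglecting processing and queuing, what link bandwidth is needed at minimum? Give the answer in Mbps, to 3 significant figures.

71.1 Mbps

L = 4280 bits.
Propagation delay = 4100 / 188000000 = 21.8085 μs.
Transmission budget = 82 − 21.8085 = 60.1915 μs.
R ≥ L / t_tx = 4280 bits / 6.01915e-05 s = 71.1 Mbps.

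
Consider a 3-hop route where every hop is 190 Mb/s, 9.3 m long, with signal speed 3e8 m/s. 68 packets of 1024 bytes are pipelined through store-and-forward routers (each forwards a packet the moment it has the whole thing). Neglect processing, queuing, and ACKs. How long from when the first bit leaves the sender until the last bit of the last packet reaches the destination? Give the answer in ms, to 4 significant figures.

Per-hop transmission t_tx = L/R = 8192/190000000 = 0.0431158 ms.
Per-hop propagation t_prop = 9.3/300000000 = 3.1e-05 ms.
Pipeline fill: first packet needs 3·t_tx to clear all hops; remaining 67 packets each add one t_tx.
Total = (3+68-1)·t_tx + 3·t_prop = 70·0.0431158 + 3·3.1e-05 = 3.018 ms.

3.018 ms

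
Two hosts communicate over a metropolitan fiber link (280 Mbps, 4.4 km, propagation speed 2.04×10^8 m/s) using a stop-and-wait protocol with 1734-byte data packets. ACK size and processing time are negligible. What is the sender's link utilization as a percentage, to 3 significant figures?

53.5 %

t_tx = L/R = 13872/280000000 = 4.95429e-05 s.
t_prop = 4400/204000000 = 2.15686e-05 s; RTT = 4.31373e-05 s.
Cycle = t_tx + RTT = 9.26801e-05 s.
Utilization = t_tx / cycle = 4.95429e-05/9.26801e-05 = 53.5 %.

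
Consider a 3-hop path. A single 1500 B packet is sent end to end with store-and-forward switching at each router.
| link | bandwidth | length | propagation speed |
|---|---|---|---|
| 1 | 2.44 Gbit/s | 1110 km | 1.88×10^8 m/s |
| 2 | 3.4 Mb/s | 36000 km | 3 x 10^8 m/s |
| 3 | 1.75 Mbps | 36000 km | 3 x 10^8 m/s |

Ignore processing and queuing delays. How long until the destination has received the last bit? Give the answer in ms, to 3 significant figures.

256 ms

L = 1500 × 8 = 12000 bits.
Transmission delays (L/R per hop): 0.00491803, 3.52941, 6.85714 ms; sum = 10.3915 ms.
Propagation delays (d/s per hop): 5.90426, 120, 120 ms; sum = 245.904 ms.
End-to-end = 256 ms.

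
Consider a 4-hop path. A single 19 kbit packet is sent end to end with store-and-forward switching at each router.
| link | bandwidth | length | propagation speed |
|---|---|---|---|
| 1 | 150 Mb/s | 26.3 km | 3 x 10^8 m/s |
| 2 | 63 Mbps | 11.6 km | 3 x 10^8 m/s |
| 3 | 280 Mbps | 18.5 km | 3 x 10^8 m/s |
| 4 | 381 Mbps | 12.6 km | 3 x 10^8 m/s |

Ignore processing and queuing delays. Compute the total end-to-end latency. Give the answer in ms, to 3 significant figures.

0.776 ms

L = 19000 bits.
Transmission delays (L/R per hop): 0.126667, 0.301587, 0.0678571, 0.0498688 ms; sum = 0.54598 ms.
Propagation delays (d/s per hop): 0.0876667, 0.0386667, 0.0616667, 0.042 ms; sum = 0.23 ms.
End-to-end = 0.776 ms.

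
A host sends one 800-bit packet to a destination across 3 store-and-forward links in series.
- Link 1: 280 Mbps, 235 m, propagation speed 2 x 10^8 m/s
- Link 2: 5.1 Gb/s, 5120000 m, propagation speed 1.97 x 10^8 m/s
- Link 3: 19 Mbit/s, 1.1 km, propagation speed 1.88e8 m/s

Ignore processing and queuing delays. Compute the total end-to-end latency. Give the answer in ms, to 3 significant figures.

26.0 ms

Transmission delays (L/R per hop): 0.00285714, 0.000156863, 0.0421053 ms; sum = 0.0451193 ms.
Propagation delays (d/s per hop): 0.001175, 25.9898, 0.00585106 ms; sum = 25.9969 ms.
End-to-end = 26.0 ms.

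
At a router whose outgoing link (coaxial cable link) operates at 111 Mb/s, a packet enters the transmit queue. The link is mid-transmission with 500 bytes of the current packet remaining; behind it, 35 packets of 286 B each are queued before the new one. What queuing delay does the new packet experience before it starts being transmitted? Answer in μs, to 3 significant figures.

757 μs

Each queued packet: L/R = 2288/111000000 = 20.6126 μs.
35 queued → 721.441 μs.
Plus remaining 4000 bits of current packet: 36.036 μs.
Queuing delay = 757 μs.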